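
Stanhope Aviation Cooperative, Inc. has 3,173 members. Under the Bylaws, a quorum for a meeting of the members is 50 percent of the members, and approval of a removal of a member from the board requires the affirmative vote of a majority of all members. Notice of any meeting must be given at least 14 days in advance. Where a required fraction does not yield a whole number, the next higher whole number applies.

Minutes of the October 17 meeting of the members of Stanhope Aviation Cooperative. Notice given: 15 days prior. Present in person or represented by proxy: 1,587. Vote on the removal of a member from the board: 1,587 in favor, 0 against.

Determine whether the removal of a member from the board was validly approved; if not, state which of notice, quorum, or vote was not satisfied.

Valid — all requirements satisfied.

Notice: 15 days given; 14 required. Satisfied.
Quorum: 50% of 3,173 = 1,586.50, rounded up to 1,587; 1,587 present. Satisfied.
Vote: requires a majority of all members (3,173); a majority of 3173 is 1587, so 1,587 needed; 1,587 in favor. Satisfied.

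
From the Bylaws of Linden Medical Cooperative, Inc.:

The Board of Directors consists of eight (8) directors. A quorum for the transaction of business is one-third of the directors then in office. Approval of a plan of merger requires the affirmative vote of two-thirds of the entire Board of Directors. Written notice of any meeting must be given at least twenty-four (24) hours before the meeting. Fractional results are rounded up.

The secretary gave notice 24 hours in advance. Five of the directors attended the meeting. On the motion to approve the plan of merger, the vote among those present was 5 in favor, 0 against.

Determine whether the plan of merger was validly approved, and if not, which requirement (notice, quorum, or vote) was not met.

Invalid — vote requirement not satisfied.

Notice: 24 hours given; 24 required (24 ≥ 24). Satisfied.
Quorum: 5 present; quorum is 3. Satisfied.
Vote: the plan of merger requires two-thirds of the entire Board of Directors (8). 2/3 of 8 = 5.33, rounded up to 6, so 6 affirmative votes are needed; 5 voted in favor. Not satisfied.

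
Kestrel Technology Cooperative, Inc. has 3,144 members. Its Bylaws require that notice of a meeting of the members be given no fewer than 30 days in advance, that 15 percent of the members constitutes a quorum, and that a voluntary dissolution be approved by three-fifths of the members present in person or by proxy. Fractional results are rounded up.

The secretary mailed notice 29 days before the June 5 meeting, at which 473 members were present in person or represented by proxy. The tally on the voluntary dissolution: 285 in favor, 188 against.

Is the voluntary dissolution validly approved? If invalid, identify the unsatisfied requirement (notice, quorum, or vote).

Notice: 29 days given; 30 required. Not satisfied.
Quorum: 15% of 3,144 = 471.60, rounded up to 472; 473 present. Satisfied.
Vote: requires three-fifths of those present (473); 3/5 of 473 = 283.80, rounded up to 284, so 284 needed; 285 in favor. Satisfied.

Invalid — notice requirement not satisfied.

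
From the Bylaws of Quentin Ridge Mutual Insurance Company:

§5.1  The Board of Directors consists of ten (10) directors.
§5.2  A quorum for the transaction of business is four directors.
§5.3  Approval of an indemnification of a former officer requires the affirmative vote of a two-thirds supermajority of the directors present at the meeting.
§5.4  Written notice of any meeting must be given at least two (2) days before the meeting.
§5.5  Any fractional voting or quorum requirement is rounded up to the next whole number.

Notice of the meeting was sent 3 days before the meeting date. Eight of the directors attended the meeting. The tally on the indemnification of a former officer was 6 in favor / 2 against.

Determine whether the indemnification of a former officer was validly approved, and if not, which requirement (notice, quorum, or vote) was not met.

Valid — all requirements satisfied.

Notice: 3 days given; 2 required (3 ≥ 2). Satisfied.
Quorum: 8 present; quorum is 4. Satisfied.
Vote: the indemnification of a former officer requires two-thirds of the directors present (8). 2/3 of 8 = 5.33, rounded up to 6, so 6 affirmative votes are needed; 6 voted in favor. Satisfied.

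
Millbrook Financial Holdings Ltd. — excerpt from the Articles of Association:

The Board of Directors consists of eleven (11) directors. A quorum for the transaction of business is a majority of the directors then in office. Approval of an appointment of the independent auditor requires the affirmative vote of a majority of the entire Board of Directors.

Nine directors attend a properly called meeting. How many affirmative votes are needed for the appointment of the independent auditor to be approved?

The appointment of the independent auditor requires a majority of the entire Board of Directors (11).
A majority of 11 is 6.

6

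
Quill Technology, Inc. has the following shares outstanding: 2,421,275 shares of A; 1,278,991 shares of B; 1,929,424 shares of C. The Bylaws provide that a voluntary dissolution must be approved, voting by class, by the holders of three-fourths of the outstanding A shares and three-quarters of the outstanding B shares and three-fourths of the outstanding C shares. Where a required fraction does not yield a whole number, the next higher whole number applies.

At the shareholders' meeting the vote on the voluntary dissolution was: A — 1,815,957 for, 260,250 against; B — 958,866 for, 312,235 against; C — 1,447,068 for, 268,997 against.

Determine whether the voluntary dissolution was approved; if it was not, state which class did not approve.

Not approved — the B shares did not give the required vote.

A: 3/4 of 2421275 = 1815956.25, rounded up to 1815957; 1,815,957 required, 1,815,957 in favor — approved.
B: 3/4 of 1278991 = 959243.25, rounded up to 959244; 959,244 required, 958,866 in favor — not approved.
C: 3/4 of 1929424 = 1447068; 1,447,068 required, 1,447,068 in favor — approved.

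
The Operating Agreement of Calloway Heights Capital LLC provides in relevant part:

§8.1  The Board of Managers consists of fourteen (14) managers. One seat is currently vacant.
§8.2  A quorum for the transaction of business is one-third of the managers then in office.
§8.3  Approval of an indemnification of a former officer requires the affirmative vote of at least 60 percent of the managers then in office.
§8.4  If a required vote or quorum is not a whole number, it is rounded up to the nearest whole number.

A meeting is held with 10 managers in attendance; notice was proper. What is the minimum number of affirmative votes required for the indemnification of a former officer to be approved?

The indemnification of a former officer requires three-fifths of the managers then in office (13).
3/5 of 13 = 7.80, rounded up to 8.

8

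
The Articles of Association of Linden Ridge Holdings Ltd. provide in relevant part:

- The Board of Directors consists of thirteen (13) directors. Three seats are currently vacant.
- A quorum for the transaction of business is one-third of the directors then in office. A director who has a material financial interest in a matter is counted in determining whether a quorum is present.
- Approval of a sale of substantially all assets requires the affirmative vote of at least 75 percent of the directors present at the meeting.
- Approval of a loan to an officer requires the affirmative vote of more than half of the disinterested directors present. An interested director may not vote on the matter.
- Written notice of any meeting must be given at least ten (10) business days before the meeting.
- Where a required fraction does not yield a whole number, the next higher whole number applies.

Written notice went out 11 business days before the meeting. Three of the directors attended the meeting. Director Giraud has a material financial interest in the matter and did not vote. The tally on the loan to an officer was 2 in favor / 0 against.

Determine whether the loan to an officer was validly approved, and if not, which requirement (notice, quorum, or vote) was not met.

Invalid — quorum requirement not satisfied.

Notice: 11 business days given; 10 required (11 ≥ 10). Satisfied.
Quorum: 3 present (interested directors count toward quorum); quorum is 4. Not satisfied.
Vote: the loan to an officer requires a majority of the disinterested directors present (3 − 1 = 2). A majority of 2 is 2, so 2 affirmative votes are needed; 2 voted in favor. Satisfied. (Moot — without a quorum no business can be validly transacted.)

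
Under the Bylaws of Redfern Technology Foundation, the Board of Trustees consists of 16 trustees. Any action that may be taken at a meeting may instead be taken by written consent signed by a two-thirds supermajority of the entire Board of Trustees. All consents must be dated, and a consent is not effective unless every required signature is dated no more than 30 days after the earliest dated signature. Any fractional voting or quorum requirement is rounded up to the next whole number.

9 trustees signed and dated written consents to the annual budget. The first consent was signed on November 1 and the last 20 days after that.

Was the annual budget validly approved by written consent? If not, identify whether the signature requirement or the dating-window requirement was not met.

Signatures required: a two-thirds supermajority of 16 — 2/3 of 16 = 10.67, rounded up to 11, so 11 needed; 9 signed. Insufficient.
Dating window: the latest signature is 20 days after the earliest; the limit is 30 days. Within the window.

Not effective — insufficient signatures.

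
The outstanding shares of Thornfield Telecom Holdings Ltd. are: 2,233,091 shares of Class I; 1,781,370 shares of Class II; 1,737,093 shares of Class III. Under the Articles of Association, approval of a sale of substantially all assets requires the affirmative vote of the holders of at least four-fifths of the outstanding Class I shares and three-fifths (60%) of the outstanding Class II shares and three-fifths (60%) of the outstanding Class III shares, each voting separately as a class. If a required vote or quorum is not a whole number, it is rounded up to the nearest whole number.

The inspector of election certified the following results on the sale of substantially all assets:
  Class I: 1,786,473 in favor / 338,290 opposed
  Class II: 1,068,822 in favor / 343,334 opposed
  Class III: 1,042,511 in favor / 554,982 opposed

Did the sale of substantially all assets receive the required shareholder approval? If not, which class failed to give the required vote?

Class I: 4/5 of 2233091 = 1786472.80, rounded up to 1786473; 1,786,473 required, 1,786,473 in favor — approved.
Class II: 3/5 of 1781370 = 1068822; 1,068,822 required, 1,068,822 in favor — approved.
Class III: 3/5 of 1737093 = 1042255.80, rounded up to 1042256; 1,042,256 required, 1,042,511 in favor — approved.

Approved — every class gave the required vote.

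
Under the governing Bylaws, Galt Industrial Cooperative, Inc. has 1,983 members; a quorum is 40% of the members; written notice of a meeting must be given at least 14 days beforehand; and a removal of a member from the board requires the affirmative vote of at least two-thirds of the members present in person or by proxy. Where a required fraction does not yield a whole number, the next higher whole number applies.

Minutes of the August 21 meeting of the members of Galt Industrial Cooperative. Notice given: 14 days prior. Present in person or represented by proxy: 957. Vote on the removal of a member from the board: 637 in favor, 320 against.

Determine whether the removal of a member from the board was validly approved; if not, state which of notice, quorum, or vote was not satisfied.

Notice: 14 days given; 14 required. Satisfied.
Quorum: 40% of 1,983 = 793.20, rounded up to 794; 957 present. Satisfied.
Vote: requires two-thirds of those present (957); 2/3 of 957 = 638, so 638 needed; 637 in favor. Not satisfied.

Invalid — vote requirement not satisfied.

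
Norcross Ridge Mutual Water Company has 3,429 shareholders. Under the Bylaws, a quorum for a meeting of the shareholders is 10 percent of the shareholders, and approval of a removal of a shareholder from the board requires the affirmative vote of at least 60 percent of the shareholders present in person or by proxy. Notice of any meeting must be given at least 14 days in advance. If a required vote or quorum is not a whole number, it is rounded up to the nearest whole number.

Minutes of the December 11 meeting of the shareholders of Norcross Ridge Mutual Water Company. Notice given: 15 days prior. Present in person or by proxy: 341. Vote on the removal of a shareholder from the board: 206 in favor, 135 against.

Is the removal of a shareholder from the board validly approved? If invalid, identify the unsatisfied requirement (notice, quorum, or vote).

Invalid — quorum requirement not satisfied.

Notice: 15 days given; 14 required. Satisfied.
Quorum: 10% of 3,429 = 342.90, rounded up to 343; 341 present. Not satisfied.
Vote: requires three-fifths of those present (341); 3/5 of 341 = 204.60, rounded up to 205, so 205 needed; 206 in favor. Satisfied.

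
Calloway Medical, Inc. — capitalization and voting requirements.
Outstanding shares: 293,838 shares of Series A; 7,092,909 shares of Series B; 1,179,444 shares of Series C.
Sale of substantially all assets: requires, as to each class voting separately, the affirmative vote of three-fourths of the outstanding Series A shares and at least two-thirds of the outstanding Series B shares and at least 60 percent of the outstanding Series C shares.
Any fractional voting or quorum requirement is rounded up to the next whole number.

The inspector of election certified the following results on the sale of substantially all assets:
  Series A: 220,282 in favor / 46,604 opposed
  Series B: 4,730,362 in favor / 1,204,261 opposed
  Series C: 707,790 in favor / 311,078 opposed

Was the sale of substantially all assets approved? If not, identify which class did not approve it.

Series A: 3/4 of 293838 = 220378.50, rounded up to 220379; 220,379 required, 220,282 in favor — not approved.
Series B: 2/3 of 7092909 = 4728606; 4,728,606 required, 4,730,362 in favor — approved.
Series C: 3/5 of 1179444 = 707666.40, rounded up to 707667; 707,667 required, 707,790 in favor — approved.

Not approved — the Series A shares did not give the required vote.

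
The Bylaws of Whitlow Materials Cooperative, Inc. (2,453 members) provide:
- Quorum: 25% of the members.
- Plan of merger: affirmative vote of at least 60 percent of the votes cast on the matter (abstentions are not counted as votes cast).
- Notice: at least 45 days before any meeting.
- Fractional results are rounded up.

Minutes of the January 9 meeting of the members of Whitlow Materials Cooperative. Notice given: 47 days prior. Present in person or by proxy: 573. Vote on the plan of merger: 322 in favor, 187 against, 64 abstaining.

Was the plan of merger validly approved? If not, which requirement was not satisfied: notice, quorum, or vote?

Notice: 47 days given; 45 required. Satisfied.
Quorum: 25% of 2,453 = 613.25, rounded up to 614; 573 present. Not satisfied.
Vote: requires three-fifths of the votes cast (573 − 64 abstaining = 509); 3/5 of 509 = 305.40, rounded up to 306, so 306 needed; 322 in favor. Satisfied.

Invalid — quorum requirement not satisfied.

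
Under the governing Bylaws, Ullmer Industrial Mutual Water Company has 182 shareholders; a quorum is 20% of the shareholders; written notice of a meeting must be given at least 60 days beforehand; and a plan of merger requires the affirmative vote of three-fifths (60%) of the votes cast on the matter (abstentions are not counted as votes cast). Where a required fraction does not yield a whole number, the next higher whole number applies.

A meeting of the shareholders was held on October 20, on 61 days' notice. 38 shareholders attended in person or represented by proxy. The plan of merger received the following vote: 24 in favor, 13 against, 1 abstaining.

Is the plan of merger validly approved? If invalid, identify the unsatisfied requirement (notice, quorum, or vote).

Notice: 61 days given; 60 required. Satisfied.
Quorum: 20% of 182 = 36.40, rounded up to 37; 38 present. Satisfied.
Vote: requires three-fifths of the votes cast (38 − 1 abstaining = 37); 3/5 of 37 = 22.20, rounded up to 23, so 23 needed; 24 in favor. Satisfied.

Valid — all requirements satisfied.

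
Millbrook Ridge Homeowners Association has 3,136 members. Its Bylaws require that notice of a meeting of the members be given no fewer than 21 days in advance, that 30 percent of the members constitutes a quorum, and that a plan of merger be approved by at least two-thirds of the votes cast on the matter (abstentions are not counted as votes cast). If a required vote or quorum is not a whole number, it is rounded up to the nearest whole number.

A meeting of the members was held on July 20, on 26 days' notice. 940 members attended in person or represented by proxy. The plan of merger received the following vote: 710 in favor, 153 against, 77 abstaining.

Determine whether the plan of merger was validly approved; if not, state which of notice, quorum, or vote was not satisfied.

Notice: 26 days given; 21 required. Satisfied.
Quorum: 30% of 3,136 = 940.80, rounded up to 941; 940 present. Not satisfied.
Vote: requires two-thirds of the votes cast (940 − 77 abstaining = 863); 2/3 of 863 = 575.33, rounded up to 576, so 576 needed; 710 in favor. Satisfied.

Invalid — quorum requirement not satisfied.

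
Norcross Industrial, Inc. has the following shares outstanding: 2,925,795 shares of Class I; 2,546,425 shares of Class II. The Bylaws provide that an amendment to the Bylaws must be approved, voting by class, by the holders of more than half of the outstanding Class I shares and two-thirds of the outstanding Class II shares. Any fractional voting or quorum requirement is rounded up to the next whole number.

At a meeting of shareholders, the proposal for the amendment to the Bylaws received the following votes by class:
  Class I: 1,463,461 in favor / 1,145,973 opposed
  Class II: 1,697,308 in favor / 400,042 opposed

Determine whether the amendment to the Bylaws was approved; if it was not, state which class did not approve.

Not approved — the Class II shares did not give the required vote.

Class I: a majority of 2925795 is 1462898; 1,462,898 required, 1,463,461 in favor — approved.
Class II: 2/3 of 2546425 = 1697616.67, rounded up to 1697617; 1,697,617 required, 1,697,308 in favor — not approved.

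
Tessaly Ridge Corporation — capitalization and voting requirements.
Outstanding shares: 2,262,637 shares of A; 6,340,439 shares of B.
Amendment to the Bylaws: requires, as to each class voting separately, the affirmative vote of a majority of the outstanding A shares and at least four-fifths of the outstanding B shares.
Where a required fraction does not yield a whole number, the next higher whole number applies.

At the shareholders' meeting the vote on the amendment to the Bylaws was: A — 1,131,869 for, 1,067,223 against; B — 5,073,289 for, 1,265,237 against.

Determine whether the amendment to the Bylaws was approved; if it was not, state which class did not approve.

Approved — every class gave the required vote.

A: a majority of 2262637 is 1131319; 1,131,319 required, 1,131,869 in favor — approved.
B: 4/5 of 6340439 = 5072351.20, rounded up to 5072352; 5,072,352 required, 5,073,289 in favor — approved.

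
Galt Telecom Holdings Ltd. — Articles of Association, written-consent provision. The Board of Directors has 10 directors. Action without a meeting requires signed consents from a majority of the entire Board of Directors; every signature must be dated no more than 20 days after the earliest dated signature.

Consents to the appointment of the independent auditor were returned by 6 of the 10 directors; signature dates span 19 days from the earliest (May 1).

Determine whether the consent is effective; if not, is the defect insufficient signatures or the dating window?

Signatures required: a majority of 10 — a majority of 10 is 6, so 6 needed; 6 signed. Sufficient.
Dating window: the latest signature is 19 days after the earliest; the limit is 20 days. Within the window.

Effective — both the signature and dating-window requirements are satisfied.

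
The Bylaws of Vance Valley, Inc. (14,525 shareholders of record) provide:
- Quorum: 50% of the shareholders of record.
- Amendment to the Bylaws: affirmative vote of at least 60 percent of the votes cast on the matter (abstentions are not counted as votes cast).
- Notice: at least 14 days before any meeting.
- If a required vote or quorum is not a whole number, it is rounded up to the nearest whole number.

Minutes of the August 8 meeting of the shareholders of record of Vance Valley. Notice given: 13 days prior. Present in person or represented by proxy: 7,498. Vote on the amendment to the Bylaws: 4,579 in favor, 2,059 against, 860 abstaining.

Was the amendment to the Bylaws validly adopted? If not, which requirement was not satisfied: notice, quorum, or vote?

Notice: 13 days given; 14 required. Not satisfied.
Quorum: 50% of 14,525 = 7,262.50, rounded up to 7,263; 7,498 present. Satisfied.
Vote: requires three-fifths of the votes cast (7,498 − 860 abstaining = 6,638); 3/5 of 6638 = 3982.80, rounded up to 3983, so 3,983 needed; 4,579 in favor. Satisfied.

Invalid — notice requirement not satisfied.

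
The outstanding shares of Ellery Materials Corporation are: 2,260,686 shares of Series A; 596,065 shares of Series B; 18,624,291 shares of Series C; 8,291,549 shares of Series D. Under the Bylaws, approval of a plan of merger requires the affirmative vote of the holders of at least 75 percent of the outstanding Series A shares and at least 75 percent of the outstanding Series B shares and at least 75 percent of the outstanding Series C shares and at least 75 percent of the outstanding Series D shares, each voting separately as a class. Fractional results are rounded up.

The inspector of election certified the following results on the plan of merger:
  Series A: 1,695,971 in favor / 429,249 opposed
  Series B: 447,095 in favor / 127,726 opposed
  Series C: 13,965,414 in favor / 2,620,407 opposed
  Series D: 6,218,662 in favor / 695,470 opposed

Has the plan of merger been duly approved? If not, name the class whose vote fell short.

Series A: 3/4 of 2260686 = 1695514.50, rounded up to 1695515; 1,695,515 required, 1,695,971 in favor — approved.
Series B: 3/4 of 596065 = 447048.75, rounded up to 447049; 447,049 required, 447,095 in favor — approved.
Series C: 3/4 of 18624291 = 13968218.25, rounded up to 13968219; 13,968,219 required, 13,965,414 in favor — not approved.
Series D: 3/4 of 8291549 = 6218661.75, rounded up to 6218662; 6,218,662 required, 6,218,662 in favor — approved.

Not approved — the Series C shares did not give the required vote.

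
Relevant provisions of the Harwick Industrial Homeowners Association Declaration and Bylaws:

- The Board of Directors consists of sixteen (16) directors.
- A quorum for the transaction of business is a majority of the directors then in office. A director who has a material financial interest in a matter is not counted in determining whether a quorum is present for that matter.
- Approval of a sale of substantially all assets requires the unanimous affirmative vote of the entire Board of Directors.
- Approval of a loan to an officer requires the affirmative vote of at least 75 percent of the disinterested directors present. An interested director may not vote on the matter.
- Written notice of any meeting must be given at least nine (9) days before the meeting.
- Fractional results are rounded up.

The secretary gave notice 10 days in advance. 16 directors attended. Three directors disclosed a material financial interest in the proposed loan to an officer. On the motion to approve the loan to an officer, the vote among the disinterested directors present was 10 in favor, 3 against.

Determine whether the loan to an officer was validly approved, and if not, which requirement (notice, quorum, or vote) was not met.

Valid — all requirements satisfied.

Notice: 10 days given; 9 required (10 ≥ 9). Satisfied.
Quorum: 16 present, but the 3 interested directors do not count, leaving 13. Quorum is 9. Satisfied.
Vote: the loan to an officer requires three-fourths of the disinterested directors present (16 − 3 = 13). 3/4 of 13 = 9.75, rounded up to 10, so 10 affirmative votes are needed; 10 voted in favor. Satisfied.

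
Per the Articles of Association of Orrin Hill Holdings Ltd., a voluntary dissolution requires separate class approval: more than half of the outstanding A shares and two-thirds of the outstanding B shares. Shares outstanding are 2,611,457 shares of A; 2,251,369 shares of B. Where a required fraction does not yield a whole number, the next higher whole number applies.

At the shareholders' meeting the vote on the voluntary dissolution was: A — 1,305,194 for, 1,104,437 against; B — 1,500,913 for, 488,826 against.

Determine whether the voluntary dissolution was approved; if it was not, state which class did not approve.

A: a majority of 2611457 is 1305729; 1,305,729 required, 1,305,194 in favor — not approved.
B: 2/3 of 2251369 = 1500912.67, rounded up to 1500913; 1,500,913 required, 1,500,913 in favor — approved.

Not approved — the A shares did not give the required vote.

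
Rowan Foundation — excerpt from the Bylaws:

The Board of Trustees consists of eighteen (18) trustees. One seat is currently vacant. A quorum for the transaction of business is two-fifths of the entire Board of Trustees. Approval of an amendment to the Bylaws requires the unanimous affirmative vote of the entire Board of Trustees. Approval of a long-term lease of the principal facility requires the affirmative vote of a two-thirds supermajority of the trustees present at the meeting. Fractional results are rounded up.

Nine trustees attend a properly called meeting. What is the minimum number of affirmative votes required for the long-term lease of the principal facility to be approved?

The long-term lease of the principal facility requires two-thirds of the trustees present (9).
2/3 of 9 = 6.

6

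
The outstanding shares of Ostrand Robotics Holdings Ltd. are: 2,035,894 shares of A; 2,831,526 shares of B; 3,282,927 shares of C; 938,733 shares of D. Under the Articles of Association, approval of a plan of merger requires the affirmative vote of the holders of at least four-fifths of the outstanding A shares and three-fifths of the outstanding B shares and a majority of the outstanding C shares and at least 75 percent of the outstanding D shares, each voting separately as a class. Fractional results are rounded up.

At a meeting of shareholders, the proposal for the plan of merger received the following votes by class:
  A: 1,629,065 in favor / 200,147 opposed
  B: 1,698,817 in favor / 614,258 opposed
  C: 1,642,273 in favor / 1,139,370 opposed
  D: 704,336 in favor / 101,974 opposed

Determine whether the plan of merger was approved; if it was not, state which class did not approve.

A: 4/5 of 2035894 = 1628715.20, rounded up to 1628716; 1,628,716 required, 1,629,065 in favor — approved.
B: 3/5 of 2831526 = 1698915.60, rounded up to 1698916; 1,698,916 required, 1,698,817 in favor — not approved.
C: a majority of 3282927 is 1641464; 1,641,464 required, 1,642,273 in favor — approved.
D: 3/4 of 938733 = 704049.75, rounded up to 704050; 704,050 required, 704,336 in favor — approved.

Not approved — the B shares did not give the required vote.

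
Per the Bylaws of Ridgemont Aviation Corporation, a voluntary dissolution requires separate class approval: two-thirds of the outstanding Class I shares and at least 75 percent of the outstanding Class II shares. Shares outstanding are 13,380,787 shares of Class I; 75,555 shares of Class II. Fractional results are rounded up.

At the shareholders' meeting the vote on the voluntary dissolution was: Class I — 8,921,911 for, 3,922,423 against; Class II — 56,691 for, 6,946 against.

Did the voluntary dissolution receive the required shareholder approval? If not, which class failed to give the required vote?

Approved — every class gave the required vote.

Class I: 2/3 of 13380787 = 8920524.67, rounded up to 8920525; 8,920,525 required, 8,921,911 in favor — approved.
Class II: 3/4 of 75555 = 56666.25, rounded up to 56667; 56,667 required, 56,691 in favor — approved.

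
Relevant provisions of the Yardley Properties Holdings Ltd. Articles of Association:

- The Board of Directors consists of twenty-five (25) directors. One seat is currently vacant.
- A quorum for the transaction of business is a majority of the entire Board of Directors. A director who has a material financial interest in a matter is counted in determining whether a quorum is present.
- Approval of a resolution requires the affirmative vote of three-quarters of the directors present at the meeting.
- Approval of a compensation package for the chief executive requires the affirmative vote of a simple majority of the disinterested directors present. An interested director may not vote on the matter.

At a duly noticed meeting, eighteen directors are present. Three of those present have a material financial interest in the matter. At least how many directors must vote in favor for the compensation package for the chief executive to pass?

The compensation package for the chief executive requires a majority of the disinterested directors present (18 − 3 = 15).
A majority of 15 is 8.

8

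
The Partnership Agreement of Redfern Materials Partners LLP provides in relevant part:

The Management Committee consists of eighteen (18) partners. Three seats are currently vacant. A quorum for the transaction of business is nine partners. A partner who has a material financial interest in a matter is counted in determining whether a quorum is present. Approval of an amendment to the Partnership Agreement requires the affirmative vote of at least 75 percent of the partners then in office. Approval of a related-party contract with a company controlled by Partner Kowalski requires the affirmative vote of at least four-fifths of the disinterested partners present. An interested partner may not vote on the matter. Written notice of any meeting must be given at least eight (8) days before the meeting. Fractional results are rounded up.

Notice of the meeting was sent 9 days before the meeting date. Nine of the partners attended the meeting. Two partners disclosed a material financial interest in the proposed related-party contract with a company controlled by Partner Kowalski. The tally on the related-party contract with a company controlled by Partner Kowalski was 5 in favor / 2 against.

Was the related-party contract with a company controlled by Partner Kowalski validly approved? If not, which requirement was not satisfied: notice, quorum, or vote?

Notice: 9 days given; 8 required (9 ≥ 8). Satisfied.
Quorum: 9 present (interested partners count toward quorum); quorum is 9. Satisfied.
Vote: the related-party contract with a company controlled by Partner Kowalski requires four-fifths of the disinterested partners present (9 − 2 = 7). 4/5 of 7 = 5.60, rounded up to 6, so 6 affirmative votes are needed; 5 voted in favor. Not satisfied.

Invalid — vote requirement not satisfied.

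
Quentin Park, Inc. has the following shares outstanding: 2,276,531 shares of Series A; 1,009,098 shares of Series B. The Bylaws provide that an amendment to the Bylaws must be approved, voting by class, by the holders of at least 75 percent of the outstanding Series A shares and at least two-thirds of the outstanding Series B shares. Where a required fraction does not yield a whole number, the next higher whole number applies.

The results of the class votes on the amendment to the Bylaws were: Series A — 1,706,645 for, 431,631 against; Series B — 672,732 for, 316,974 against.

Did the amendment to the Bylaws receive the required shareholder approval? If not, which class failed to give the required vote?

Series A: 3/4 of 2276531 = 1707398.25, rounded up to 1707399; 1,707,399 required, 1,706,645 in favor — not approved.
Series B: 2/3 of 1009098 = 672732; 672,732 required, 672,732 in favor — approved.

Not approved — the Series A shares did not give the required vote.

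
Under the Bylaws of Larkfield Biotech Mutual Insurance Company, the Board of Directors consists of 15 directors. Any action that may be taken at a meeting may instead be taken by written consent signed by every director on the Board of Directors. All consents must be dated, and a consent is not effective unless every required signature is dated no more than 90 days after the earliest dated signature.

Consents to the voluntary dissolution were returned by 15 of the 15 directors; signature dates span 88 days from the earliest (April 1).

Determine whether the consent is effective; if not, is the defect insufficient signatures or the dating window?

Signatures required: all of 15 — unanimous means all 15, so 15 needed; 15 signed. Sufficient.
Dating window: the latest signature is 88 days after the earliest; the limit is 90 days. Within the window.

Effective — both the signature and dating-window requirements are satisfied.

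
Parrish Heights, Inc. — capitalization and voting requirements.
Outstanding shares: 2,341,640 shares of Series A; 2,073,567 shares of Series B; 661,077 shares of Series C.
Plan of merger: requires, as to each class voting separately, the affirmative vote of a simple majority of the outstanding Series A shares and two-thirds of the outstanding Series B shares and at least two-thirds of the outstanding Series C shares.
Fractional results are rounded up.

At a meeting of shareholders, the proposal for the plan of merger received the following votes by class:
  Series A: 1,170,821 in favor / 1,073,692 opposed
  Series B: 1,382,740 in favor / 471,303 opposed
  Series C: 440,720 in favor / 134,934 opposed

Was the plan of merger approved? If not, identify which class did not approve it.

Series A: a majority of 2341640 is 1170821; 1,170,821 required, 1,170,821 in favor — approved.
Series B: 2/3 of 2073567 = 1382378; 1,382,378 required, 1,382,740 in favor — approved.
Series C: 2/3 of 661077 = 440718; 440,718 required, 440,720 in favor — approved.

Approved — every class gave the required vote.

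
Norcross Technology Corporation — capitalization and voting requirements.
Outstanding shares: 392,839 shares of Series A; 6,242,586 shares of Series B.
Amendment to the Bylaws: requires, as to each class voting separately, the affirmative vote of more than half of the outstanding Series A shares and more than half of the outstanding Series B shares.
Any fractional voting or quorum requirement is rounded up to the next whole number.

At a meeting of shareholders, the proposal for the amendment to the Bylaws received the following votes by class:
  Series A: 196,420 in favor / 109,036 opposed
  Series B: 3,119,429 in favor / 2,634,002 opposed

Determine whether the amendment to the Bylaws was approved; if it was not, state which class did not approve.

Not approved — the Series B shares did not give the required vote.

Series A: a majority of 392839 is 196420; 196,420 required, 196,420 in favor — approved.
Series B: a majority of 6242586 is 3121294; 3,121,294 required, 3,119,429 in favor — not approved.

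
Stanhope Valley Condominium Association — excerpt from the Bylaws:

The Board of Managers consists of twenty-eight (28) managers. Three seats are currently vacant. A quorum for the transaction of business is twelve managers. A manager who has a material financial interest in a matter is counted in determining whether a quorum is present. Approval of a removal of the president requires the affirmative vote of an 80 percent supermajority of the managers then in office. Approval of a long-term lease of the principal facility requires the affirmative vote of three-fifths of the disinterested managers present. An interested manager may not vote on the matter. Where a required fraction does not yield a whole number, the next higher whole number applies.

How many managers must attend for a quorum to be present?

12

The quorum is fixed at 12.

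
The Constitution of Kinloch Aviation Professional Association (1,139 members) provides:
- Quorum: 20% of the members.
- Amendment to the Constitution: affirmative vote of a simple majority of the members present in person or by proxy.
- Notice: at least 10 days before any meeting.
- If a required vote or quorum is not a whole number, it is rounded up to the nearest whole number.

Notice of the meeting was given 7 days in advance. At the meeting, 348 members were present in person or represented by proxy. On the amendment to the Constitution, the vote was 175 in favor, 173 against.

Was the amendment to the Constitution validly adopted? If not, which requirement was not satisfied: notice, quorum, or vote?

Notice: 7 days given; 10 required. Not satisfied.
Quorum: 20% of 1,139 = 227.80, rounded up to 228; 348 present. Satisfied.
Vote: requires a majority of those present (348); a majority of 348 is 175, so 175 needed; 175 in favor. Satisfied.

Invalid — notice requirement not satisfied.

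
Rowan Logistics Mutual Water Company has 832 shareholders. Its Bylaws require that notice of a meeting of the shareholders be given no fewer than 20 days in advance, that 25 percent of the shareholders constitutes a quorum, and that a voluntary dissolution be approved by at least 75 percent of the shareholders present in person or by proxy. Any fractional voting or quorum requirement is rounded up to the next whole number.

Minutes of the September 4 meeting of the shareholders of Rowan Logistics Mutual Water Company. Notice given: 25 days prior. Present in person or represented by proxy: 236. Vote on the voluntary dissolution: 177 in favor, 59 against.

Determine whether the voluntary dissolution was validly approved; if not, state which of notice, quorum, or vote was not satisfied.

Valid — all requirements satisfied.

Notice: 25 days given; 20 required. Satisfied.
Quorum: 25% of 832 = 208; 236 present. Satisfied.
Vote: requires three-fourths of those present (236); 3/4 of 236 = 177, so 177 needed; 177 in favor. Satisfied.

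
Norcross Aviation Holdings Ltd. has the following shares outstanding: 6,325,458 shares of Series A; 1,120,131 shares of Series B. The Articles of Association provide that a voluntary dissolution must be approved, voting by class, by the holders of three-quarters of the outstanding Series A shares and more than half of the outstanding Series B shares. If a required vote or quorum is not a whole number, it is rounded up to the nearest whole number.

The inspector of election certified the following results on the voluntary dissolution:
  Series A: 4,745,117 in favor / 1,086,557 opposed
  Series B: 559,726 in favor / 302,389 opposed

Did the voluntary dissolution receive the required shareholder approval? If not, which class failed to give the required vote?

Series A: 3/4 of 6325458 = 4744093.50, rounded up to 4744094; 4,744,094 required, 4,745,117 in favor — approved.
Series B: a majority of 1120131 is 560066; 560,066 required, 559,726 in favor — not approved.

Not approved — the Series B shares did not give the required vote.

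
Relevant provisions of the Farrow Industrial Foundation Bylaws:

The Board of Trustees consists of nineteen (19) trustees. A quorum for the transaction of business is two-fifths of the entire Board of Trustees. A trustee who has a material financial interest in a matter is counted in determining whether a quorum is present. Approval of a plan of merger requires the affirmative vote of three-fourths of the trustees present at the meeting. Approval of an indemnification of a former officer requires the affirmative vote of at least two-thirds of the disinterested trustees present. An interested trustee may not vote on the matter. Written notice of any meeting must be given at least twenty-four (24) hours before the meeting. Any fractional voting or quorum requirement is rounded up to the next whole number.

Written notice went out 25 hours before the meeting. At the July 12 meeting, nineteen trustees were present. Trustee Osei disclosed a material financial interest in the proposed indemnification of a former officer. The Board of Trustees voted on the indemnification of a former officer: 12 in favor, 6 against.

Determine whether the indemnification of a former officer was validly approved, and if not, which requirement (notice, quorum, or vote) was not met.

Valid — all requirements satisfied.

Notice: 25 hours given; 24 required (25 ≥ 24). Satisfied.
Quorum: 19 present (interested trustees count toward quorum); quorum is 8. Satisfied.
Vote: the indemnification of a former officer requires two-thirds of the disinterested trustees present (19 − 1 = 18). 2/3 of 18 = 12, so 12 affirmative votes are needed; 12 voted in favor. Satisfied.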